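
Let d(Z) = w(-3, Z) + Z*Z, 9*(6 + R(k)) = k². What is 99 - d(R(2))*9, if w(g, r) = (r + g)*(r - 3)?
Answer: -7538/9 ≈ -837.56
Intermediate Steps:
w(g, r) = (-3 + r)*(g + r) (w(g, r) = (g + r)*(-3 + r) = (-3 + r)*(g + r))
R(k) = -6 + k²/9
d(Z) = 9 - 6*Z + 2*Z² (d(Z) = (Z² - 3*(-3) - 3*Z - 3*Z) + Z*Z = (Z² + 9 - 3*Z - 3*Z) + Z² = (9 + Z² - 6*Z) + Z² = 9 - 6*Z + 2*Z²)
99 - d(R(2))*9 = 99 - (9 - 6*(-6 + (⅑)*2²) + 2*(-6 + (⅑)*2²)²)*9 = 99 - (9 - 6*(-6 + (⅑)*4) + 2*(-6 + (⅑)*4)²)*9 = 99 - (9 - 6*(-6 + 4/9) + 2*(-6 + 4/9)²)*9 = 99 - (9 - 6*(-50/9) + 2*(-50/9)²)*9 = 99 - (9 + 100/3 + 2*(2500/81))*9 = 99 - (9 + 100/3 + 5000/81)*9 = 99 - 8429*9/81 = 99 - 1*8429/9 = 99 - 8429/9 = -7538/9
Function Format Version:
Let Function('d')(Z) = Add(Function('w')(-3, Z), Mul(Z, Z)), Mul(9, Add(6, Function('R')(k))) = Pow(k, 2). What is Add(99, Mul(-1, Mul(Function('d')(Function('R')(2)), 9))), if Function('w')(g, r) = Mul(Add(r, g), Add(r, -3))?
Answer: Rational(-7538, 9) ≈ -837.56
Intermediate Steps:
Function('w')(g, r) = Mul(Add(-3, r), Add(g, r)) (Function('w')(g, r) = Mul(Add(g, r), Add(-3, r)) = Mul(Add(-3, r), Add(g, r)))
Function('R')(k) = Add(-6, Mul(Rational(1, 9), Pow(k, 2)))
Function('d')(Z) = Add(9, Mul(-6, Z), Mul(2, Pow(Z, 2))) (Function('d')(Z) = Add(Add(Pow(Z, 2), Mul(-3, -3), Mul(-3, Z), Mul(-3, Z)), Mul(Z, Z)) = Add(Add(Pow(Z, 2), 9, Mul(-3, Z), Mul(-3, Z)), Pow(Z, 2)) = Add(Add(9, Pow(Z, 2), Mul(-6, Z)), Pow(Z, 2)) = Add(9, Mul(-6, Z), Mul(2, Pow(Z, 2))))
Add(99, Mul(-1, Mul(Function('d')(Function('R')(2)), 9))) = Add(99, Mul(-1, Mul(Add(9, Mul(-6, Add(-6, Mul(Rational(1, 9), Pow(2, 2)))), Mul(2, Pow(Add(-6, Mul(Rational(1, 9), Pow(2, 2))), 2))), 9))) = Add(99, Mul(-1, Mul(Add(9, Mul(-6, Add(-6, Mul(Rational(1, 9), 4))), Mul(2, Pow(Add(-6, Mul(Rational(1, 9), 4)), 2))), 9))) = Add(99, Mul(-1, Mul(Add(9, Mul(-6, Add(-6, Rational(4, 9))), Mul(2, Pow(Add(-6, Rational(4, 9)), 2))), 9))) = Add(99, Mul(-1, Mul(Add(9, Mul(-6, Rational(-50, 9)), Mul(2, Pow(Rational(-50, 9), 2))), 9))) = Add(99, Mul(-1, Mul(Add(9, Rational(100, 3), Mul(2, Rational(2500, 81))), 9))) = Add(99, Mul(-1, Mul(Add(9, Rational(100, 3), Rational(5000, 81)), 9))) = Add(99, Mul(-1, Mul(Rational(8429, 81), 9))) = Add(99, Mul(-1, Rational(8429, 9))) = Add(99, Rational(-8429, 9)) = Rational(-7538, 9)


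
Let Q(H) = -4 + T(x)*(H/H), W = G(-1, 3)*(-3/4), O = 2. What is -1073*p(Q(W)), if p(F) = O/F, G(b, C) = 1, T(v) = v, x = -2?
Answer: 1073/3 ≈ 357.67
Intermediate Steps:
W = -¾ (W = 1*(-3/4) = 1*(-3*¼) = 1*(-¾) = -¾ ≈ -0.75000)
Q(H) = -6 (Q(H) = -4 - 2*H/H = -4 - 2*1 = -4 - 2 = -6)
p(F) = 2/F
-1073*p(Q(W)) = -2146/(-6) = -2146*(-1)/6 = -1073*(-⅓) = 1073/3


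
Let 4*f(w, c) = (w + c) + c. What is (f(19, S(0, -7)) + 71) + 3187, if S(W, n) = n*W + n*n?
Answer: 13149/4 ≈ 3287.3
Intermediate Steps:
S(W, n) = n**2 + W*n (S(W, n) = W*n + n**2 = n**2 + W*n)
f(w, c) = c/2 + w/4 (f(w, c) = ((w + c) + c)/4 = ((c + w) + c)/4 = (w + 2*c)/4 = c/2 + w/4)
(f(19, S(0, -7)) + 71) + 3187 = (((-7*(0 - 7))/2 + (1/4)*19) + 71) + 3187 = (((-7*(-7))/2 + 19/4) + 71) + 3187 = (((1/2)*49 + 19/4) + 71) + 3187 = ((49/2 + 19/4) + 71) + 3187 = (117/4 + 71) + 3187 = 401/4 + 3187 = 13149/4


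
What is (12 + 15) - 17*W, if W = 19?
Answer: -296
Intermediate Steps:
(12 + 15) - 17*W = (12 + 15) - 17*19 = 27 - 323 = -296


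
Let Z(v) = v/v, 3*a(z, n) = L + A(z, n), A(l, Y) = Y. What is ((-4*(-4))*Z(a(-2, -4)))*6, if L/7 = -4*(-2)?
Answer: 96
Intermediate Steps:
L = 56 (L = 7*(-4*(-2)) = 7*8 = 56)
a(z, n) = 56/3 + n/3 (a(z, n) = (56 + n)/3 = 56/3 + n/3)
Z(v) = 1
((-4*(-4))*Z(a(-2, -4)))*6 = (-4*(-4)*1)*6 = (16*1)*6 = 16*6 = 96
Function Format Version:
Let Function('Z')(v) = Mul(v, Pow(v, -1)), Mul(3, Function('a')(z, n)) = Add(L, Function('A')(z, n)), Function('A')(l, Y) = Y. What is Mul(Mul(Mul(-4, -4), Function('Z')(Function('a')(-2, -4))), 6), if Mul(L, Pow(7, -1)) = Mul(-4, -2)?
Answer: 96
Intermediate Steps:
L = 56 (L = Mul(7, Mul(-4, -2)) = Mul(7, 8) = 56)
Function('a')(z, n) = Add(Rational(56, 3), Mul(Rational(1, 3), n)) (Function('a')(z, n) = Mul(Rational(1, 3), Add(56, n)) = Add(Rational(56, 3), Mul(Rational(1, 3), n)))
Function('Z')(v) = 1
Mul(Mul(Mul(-4, -4), Function('Z')(Function('a')(-2, -4))), 6) = Mul(Mul(Mul(-4, -4), 1), 6) = Mul(Mul(16, 1), 6) = Mul(16, 6) = 96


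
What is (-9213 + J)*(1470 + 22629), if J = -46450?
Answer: -1341422637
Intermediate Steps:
(-9213 + J)*(1470 + 22629) = (-9213 - 46450)*(1470 + 22629) = -55663*24099 = -1341422637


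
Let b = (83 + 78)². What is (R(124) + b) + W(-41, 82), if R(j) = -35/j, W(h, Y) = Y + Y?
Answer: 3234505/124 ≈ 26085.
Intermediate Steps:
W(h, Y) = 2*Y
b = 25921 (b = 161² = 25921)
(R(124) + b) + W(-41, 82) = (-35/124 + 25921) + 2*82 = (-35*1/124 + 25921) + 164 = (-35/124 + 25921) + 164 = 3214169/124 + 164 = 3234505/124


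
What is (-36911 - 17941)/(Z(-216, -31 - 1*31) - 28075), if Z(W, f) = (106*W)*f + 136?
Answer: -18284/463871 ≈ -0.039416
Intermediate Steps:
Z(W, f) = 136 + 106*W*f (Z(W, f) = 106*W*f + 136 = 136 + 106*W*f)
(-36911 - 17941)/(Z(-216, -31 - 1*31) - 28075) = (-36911 - 17941)/((136 + 106*(-216)*(-31 - 1*31)) - 28075) = -54852/((136 + 106*(-216)*(-31 - 31)) - 28075) = -54852/((136 + 106*(-216)*(-62)) - 28075) = -54852/((136 + 1419552) - 28075) = -54852/(1419688 - 28075) = -54852/1391613 = -54852*1/1391613 = -18284/463871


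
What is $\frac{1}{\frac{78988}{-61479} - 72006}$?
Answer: $- \frac{61479}{4426935862} \approx -1.3887 \cdot 10^{-5}$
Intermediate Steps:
$\frac{1}{\frac{78988}{-61479} - 72006} = \frac{1}{78988 \left(- \frac{1}{61479}\right) - 72006} = \frac{1}{- \frac{78988}{61479} - 72006} = \frac{1}{- \frac{4426935862}{61479}} = - \frac{61479}{4426935862}$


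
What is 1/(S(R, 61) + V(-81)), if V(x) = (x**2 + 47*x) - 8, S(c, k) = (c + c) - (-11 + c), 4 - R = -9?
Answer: 1/2770 ≈ 0.00036101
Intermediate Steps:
R = 13 (R = 4 - 1*(-9) = 4 + 9 = 13)
S(c, k) = 11 + c (S(c, k) = 2*c + (11 - c) = 11 + c)
V(x) = -8 + x**2 + 47*x
1/(S(R, 61) + V(-81)) = 1/((11 + 13) + (-8 + (-81)**2 + 47*(-81))) = 1/(24 + (-8 + 6561 - 3807)) = 1/(24 + 2746) = 1/2770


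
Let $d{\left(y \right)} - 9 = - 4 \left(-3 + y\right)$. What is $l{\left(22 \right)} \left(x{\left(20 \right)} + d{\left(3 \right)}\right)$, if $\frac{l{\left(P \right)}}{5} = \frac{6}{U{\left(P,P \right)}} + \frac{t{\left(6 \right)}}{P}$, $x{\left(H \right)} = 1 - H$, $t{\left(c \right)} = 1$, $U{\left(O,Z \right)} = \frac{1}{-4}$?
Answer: $\frac{13175}{11} \approx 1197.7$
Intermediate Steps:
$U{\left(O,Z \right)} = - \frac{1}{4}$
$d{\left(y \right)} = 21 - 4 y$ ($d{\left(y \right)} = 9 - 4 \left(-3 + y\right) = 9 - \left(-12 + 4 y\right) = 21 - 4 y$)
$l{\left(P \right)} = -120 + \frac{5}{P}$ ($l{\left(P \right)} = 5 \left(\frac{6}{- \frac{1}{4}} + 1 \frac{1}{P}\right) = 5 \left(6 \left(-4\right) + \frac{1}{P}\right) = 5 \left(-24 + \frac{1}{P}\right) = -120 + \frac{5}{P}$)
$l{\left(22 \right)} \left(x{\left(20 \right)} + d{\left(3 \right)}\right) = \left(-120 + \frac{5}{22}\right) \left(\left(1 - 20\right) + \left(21 - 12\right)\right) = \left(-120 + 5 \cdot \frac{1}{22}\right) \left(\left(1 - 20\right) + \left(21 - 12\right)\right) = \left(-120 + \frac{5}{22}\right) \left(-19 + 9\right) = \left(- \frac{2635}{22}\right) \left(-10\right) = \frac{13175}{11}$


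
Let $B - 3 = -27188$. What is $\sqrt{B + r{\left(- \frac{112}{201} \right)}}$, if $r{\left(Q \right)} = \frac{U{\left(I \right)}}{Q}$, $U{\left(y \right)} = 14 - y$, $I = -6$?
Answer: $\frac{i \sqrt{5335295}}{14} \approx 164.99 i$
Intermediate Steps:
$B = -27185$ ($B = 3 - 27188 = -27185$)
$r{\left(Q \right)} = \frac{20}{Q}$ ($r{\left(Q \right)} = \frac{14 - -6}{Q} = \frac{14 + 6}{Q} = \frac{20}{Q}$)
$\sqrt{B + r{\left(- \frac{112}{201} \right)}} = \sqrt{-27185 + \frac{20}{\left(-112\right) \frac{1}{201}}} = \sqrt{-27185 + \frac{20}{- \frac{112}{201}}} = \sqrt{-27185 + 20 \left(- \frac{201}{112}\right)} = \sqrt{-27185 - \frac{1005}{28}} = \sqrt{- \frac{762185}{28}} = \frac{i \sqrt{5335295}}{14}$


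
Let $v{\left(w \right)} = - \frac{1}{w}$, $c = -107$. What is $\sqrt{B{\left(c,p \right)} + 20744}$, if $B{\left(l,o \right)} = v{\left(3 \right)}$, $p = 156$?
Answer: $\frac{\sqrt{186693}}{3} \approx 144.03$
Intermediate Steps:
$B{\left(l,o \right)} = - \frac{1}{3}$
$\sqrt{B{\left(c,p \right)} + 20744} = \sqrt{- \frac{1}{3} + 20744} = \sqrt{\frac{62231}{3}} = \frac{\sqrt{186693}}{3}$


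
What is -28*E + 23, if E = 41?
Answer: -1125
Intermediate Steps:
-28*E + 23 = -28*41 + 23 = -1148 + 23 = -1125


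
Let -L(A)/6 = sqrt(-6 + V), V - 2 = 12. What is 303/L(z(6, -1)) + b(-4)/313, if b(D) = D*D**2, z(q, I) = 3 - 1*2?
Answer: -64/313 - 101*sqrt(2)/8 ≈ -18.059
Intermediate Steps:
z(q, I) = 1 (z(q, I) = 3 - 2 = 1)
b(D) = D**3
V = 14 (V = 2 + 12 = 14)
L(A) = -12*sqrt(2) (L(A) = -6*sqrt(-6 + 14) = -12*sqrt(2))
303/L(z(6, -1)) + b(-4)/313 = 303/((-12*sqrt(2))) + (-4)**3/313 = 303*(-sqrt(2)/24) - 64*1/313 = -101*sqrt(2)/8 - 64/313 = -64/313 - 101*sqrt(2)/8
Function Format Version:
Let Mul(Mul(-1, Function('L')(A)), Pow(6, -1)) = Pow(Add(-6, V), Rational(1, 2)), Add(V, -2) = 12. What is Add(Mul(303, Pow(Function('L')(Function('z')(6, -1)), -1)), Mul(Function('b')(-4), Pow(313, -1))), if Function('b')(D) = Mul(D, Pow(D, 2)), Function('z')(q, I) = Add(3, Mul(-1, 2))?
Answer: Add(Rational(-64, 313), Mul(Rational(-101, 8), Pow(2, Rational(1, 2)))) ≈ -18.059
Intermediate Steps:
Function('z')(q, I) = 1 (Function('z')(q, I) = Add(3, -2) = 1)
Function('b')(D) = Pow(D, 3)
V = 14 (V = Add(2, 12) = 14)
Function('L')(A) = Mul(-12, Pow(2, Rational(1, 2))) (Function('L')(A) = Mul(-6, Pow(Add(-6, 14), Rational(1, 2))) = Mul(-6, Pow(8, Rational(1, 2))) = Mul(-6, Mul(2, Pow(2, Rational(1, 2)))) = Mul(-12, Pow(2, Rational(1, 2))))
Add(Mul(303, Pow(Function('L')(Function('z')(6, -1)), -1)), Mul(Function('b')(-4), Pow(313, -1))) = Add(Mul(303, Pow(Mul(-12, Pow(2, Rational(1, 2))), -1)), Mul(Pow(-4, 3), Pow(313, -1))) = Add(Mul(303, Mul(Rational(-1, 24), Pow(2, Rational(1, 2)))), Mul(-64, Rational(1, 313))) = Add(Mul(Rational(-101, 8), Pow(2, Rational(1, 2))), Rational(-64, 313)) = Add(Rational(-64, 313), Mul(Rational(-101, 8), Pow(2, Rational(1, 2))))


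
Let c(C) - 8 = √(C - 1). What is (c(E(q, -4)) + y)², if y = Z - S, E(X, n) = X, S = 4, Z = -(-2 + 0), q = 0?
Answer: (6 + I)² ≈ 35.0 + 12.0*I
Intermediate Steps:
Z = 2 (Z = -1*(-2) = 2)
c(C) = 8 + √(-1 + C) (c(C) = 8 + √(C - 1) = 8 + √(-1 + C))
y = -2 (y = 2 - 1*4 = 2 - 4 = -2)
(c(E(q, -4)) + y)² = ((8 + √(-1 + 0)) - 2)² = ((8 + √(-1)) - 2)² = ((8 + I) - 2)² = (6 + I)²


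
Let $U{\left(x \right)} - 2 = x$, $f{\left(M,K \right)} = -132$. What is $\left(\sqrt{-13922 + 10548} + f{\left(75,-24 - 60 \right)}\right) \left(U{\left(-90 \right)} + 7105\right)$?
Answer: $-926244 + 7017 i \sqrt{3374} \approx -9.2624 \cdot 10^{5} + 4.0759 \cdot 10^{5} i$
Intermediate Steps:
$U{\left(x \right)} = 2 + x$
$\left(\sqrt{-13922 + 10548} + f{\left(75,-24 - 60 \right)}\right) \left(U{\left(-90 \right)} + 7105\right) = \left(\sqrt{-13922 + 10548} - 132\right) \left(\left(2 - 90\right) + 7105\right) = \left(\sqrt{-3374} - 132\right) \left(-88 + 7105\right) = \left(i \sqrt{3374} - 132\right) 7017 = \left(-132 + i \sqrt{3374}\right) 7017 = -926244 + 7017 i \sqrt{3374}$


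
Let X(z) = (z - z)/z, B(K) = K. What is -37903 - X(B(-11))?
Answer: -37903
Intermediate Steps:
X(z) = 0 (X(z) = 0/z = 0)
-37903 - X(B(-11)) = -37903 - 1*0 = -37903 + 0 = -37903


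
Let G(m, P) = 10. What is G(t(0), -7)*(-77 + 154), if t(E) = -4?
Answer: 770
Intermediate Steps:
G(t(0), -7)*(-77 + 154) = 10*(-77 + 154) = 10*77 = 770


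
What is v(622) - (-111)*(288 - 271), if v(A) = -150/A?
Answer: 586782/311 ≈ 1886.8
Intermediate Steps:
v(622) - (-111)*(288 - 271) = -150/622 - (-111)*(288 - 271) = -150*1/622 - (-111)*17 = -75/311 - 1*(-1887) = -75/311 + 1887 = 586782/311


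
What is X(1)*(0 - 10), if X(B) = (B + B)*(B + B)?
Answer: -40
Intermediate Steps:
X(B) = 4*B² (X(B) = (2*B)*(2*B) = 4*B²)
X(1)*(0 - 10) = (4*1²)*(0 - 10) = (4*1)*(-10) = 4*(-10) = -40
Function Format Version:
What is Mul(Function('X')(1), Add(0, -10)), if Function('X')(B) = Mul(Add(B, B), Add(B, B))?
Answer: -40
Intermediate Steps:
Function('X')(B) = Mul(4, Pow(B, 2)) (Function('X')(B) = Mul(Mul(2, B), Mul(2, B)) = Mul(4, Pow(B, 2)))
Mul(Function('X')(1), Add(0, -10)) = Mul(Mul(4, Pow(1, 2)), Add(0, -10)) = Mul(Mul(4, 1), -10) = Mul(4, -10) = -40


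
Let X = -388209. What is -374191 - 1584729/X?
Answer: -48420909730/129403 ≈ -3.7419e+5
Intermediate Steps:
-374191 - 1584729/X = -374191 - 1584729/(-388209) = -374191 - 1584729*(-1)/388209 = -374191 - 1*(-528243/129403) = -374191 + 528243/129403 = -48420909730/129403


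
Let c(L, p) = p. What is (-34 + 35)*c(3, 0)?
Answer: 0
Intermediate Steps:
(-34 + 35)*c(3, 0) = (-34 + 35)*0 = 1*0 = 0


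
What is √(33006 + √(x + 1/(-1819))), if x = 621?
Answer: √(109208965566 + 1819*√2054738762)/1819 ≈ 181.74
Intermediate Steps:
√(33006 + √(x + 1/(-1819))) = √(33006 + √(621 + 1/(-1819))) = √(33006 + √(621 - 1/1819)) = √(33006 + √(1129598/1819)) = √(33006 + √2054738762/1819)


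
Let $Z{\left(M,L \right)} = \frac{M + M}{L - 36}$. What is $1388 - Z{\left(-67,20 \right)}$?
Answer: $\frac{11037}{8} \approx 1379.6$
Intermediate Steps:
$Z{\left(M,L \right)} = \frac{2 M}{-36 + L}$
$1388 - Z{\left(-67,20 \right)} = 1388 - 2 \left(-67\right) \frac{1}{-36 + 20} = 1388 - 2 \left(-67\right) \frac{1}{-16} = 1388 - 2 \left(-67\right) \left(- \frac{1}{16}\right) = 1388 - \frac{67}{8} = \frac{11037}{8}$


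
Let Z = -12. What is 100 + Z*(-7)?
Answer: 184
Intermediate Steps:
100 + Z*(-7) = 100 - 12*(-7) = 100 + 84 = 184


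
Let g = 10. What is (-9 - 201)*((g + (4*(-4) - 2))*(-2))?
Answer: -3360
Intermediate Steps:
(-9 - 201)*((g + (4*(-4) - 2))*(-2)) = (-9 - 201)*((10 + (4*(-4) - 2))*(-2)) = -210*(10 + (-16 - 2))*(-2) = -210*(10 - 18)*(-2) = -(-1680)*(-2) = -210*16 = -3360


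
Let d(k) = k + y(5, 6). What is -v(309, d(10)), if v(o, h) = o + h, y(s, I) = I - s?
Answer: -320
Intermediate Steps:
d(k) = 1 + k (d(k) = k + (6 - 1*5) = k + (6 - 5) = k + 1 = 1 + k)
v(o, h) = h + o
-v(309, d(10)) = -((1 + 10) + 309) = -(11 + 309) = -1*320 = -320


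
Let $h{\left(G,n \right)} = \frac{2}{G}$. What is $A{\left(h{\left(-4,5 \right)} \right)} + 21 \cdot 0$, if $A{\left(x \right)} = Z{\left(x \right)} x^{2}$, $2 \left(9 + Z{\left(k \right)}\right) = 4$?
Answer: $- \frac{7}{4} \approx -1.75$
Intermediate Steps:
$Z{\left(k \right)} = -7$ ($Z{\left(k \right)} = -9 + \frac{1}{2} \cdot 4 = -9 + 2 = -7$)
$A{\left(x \right)} = - 7 x^{2}$
$A{\left(h{\left(-4,5 \right)} \right)} + 21 \cdot 0 = - 7 \left(\frac{2}{-4}\right)^{2} + 21 \cdot 0 = - 7 \left(2 \left(- \frac{1}{4}\right)\right)^{2} + 0 = - 7 \left(- \frac{1}{2}\right)^{2} + 0 = \left(-7\right) \frac{1}{4} + 0 = - \frac{7}{4} + 0 = - \frac{7}{4}$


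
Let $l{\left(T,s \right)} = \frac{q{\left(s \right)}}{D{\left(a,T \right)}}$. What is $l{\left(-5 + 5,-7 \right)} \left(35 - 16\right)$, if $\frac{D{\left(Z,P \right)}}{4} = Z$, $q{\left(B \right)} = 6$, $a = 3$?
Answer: $\frac{19}{2} \approx 9.5$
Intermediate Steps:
$D{\left(Z,P \right)} = 4 Z$
$l{\left(T,s \right)} = \frac{1}{2}$ ($l{\left(T,s \right)} = \frac{6}{4 \cdot 3} = \frac{6}{12} = 6 \cdot \frac{1}{12} = \frac{1}{2}$)
$l{\left(-5 + 5,-7 \right)} \left(35 - 16\right) = \frac{35 - 16}{2} = \frac{1}{2} \cdot 19 = \frac{19}{2}$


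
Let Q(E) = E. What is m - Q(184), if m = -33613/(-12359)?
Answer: -2240443/12359 ≈ -181.28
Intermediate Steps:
m = 33613/12359 (m = -33613*(-1/12359) = 33613/12359 ≈ 2.7197)
m - Q(184) = 33613/12359 - 1*184 = 33613/12359 - 184 = -2240443/12359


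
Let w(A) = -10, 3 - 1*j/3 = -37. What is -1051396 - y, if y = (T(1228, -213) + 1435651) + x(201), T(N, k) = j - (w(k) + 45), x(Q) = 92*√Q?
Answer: -2487132 - 92*√201 ≈ -2.4884e+6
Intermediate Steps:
j = 120 (j = 9 - 3*(-37) = 9 + 111 = 120)
T(N, k) = 85 (T(N, k) = 120 - (-10 + 45) = 120 - 1*35 = 120 - 35 = 85)
y = 1435736 + 92*√201 (y = (85 + 1435651) + 92*√201 = 1435736 + 92*√201 ≈ 1.4370e+6)
-1051396 - y = -1051396 - (1435736 + 92*√201) = -1051396 + (-1435736 - 92*√201) = -2487132 - 92*√201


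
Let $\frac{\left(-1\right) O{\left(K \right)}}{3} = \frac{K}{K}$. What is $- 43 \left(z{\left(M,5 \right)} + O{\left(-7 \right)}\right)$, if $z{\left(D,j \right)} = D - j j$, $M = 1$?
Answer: $1161$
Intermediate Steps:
$O{\left(K \right)} = -3$ ($O{\left(K \right)} = - 3 \frac{K}{K} = \left(-3\right) 1 = -3$)
$z{\left(D,j \right)} = D - j^{2}$
$- 43 \left(z{\left(M,5 \right)} + O{\left(-7 \right)}\right) = - 43 \left(\left(1 - 5^{2}\right) - 3\right) = - 43 \left(\left(1 - 25\right) - 3\right) = - 43 \left(-24 - 3\right) = \left(-43\right) \left(-27\right) = 1161$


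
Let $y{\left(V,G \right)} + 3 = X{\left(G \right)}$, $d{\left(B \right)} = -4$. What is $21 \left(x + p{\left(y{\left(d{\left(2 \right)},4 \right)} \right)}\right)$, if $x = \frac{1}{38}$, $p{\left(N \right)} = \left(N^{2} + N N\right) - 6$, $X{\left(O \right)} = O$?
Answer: $- \frac{3171}{38} \approx -83.447$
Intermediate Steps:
$y{\left(V,G \right)} = -3 + G$
$p{\left(N \right)} = -6 + 2 N^{2}$ ($p{\left(N \right)} = \left(N^{2} + N^{2}\right) - 6 = 2 N^{2} - 6 = -6 + 2 N^{2}$)
$x = \frac{1}{38} \approx 0.026316$
$21 \left(x + p{\left(y{\left(d{\left(2 \right)},4 \right)} \right)}\right) = 21 \left(\frac{1}{38} - \left(6 - 2 \left(-3 + 4\right)^{2}\right)\right) = 21 \left(\frac{1}{38} - \left(6 - 2 \cdot 1^{2}\right)\right) = 21 \left(\frac{1}{38} + \left(-6 + 2 \cdot 1\right)\right) = 21 \left(\frac{1}{38} + \left(-6 + 2\right)\right) = 21 \left(\frac{1}{38} - 4\right) = 21 \left(- \frac{151}{38}\right) = - \frac{3171}{38}$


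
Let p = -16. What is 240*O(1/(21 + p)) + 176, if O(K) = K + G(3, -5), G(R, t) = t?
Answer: -976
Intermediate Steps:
O(K) = -5 + K (O(K) = K - 5 = -5 + K)
240*O(1/(21 + p)) + 176 = 240*(-5 + 1/(21 - 16)) + 176 = 240*(-5 + 1/5) + 176 = 240*(-24/5) + 176 = -1152 + 176 = -976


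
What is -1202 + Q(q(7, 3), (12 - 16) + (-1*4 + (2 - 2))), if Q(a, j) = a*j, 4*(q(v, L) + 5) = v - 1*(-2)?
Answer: -1180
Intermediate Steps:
q(v, L) = -9/2 + v/4 (q(v, L) = -5 + (v - 1*(-2))/4 = -5 + (v + 2)/4 = -5 + (2 + v)/4 = -5 + (1/2 + v/4) = -9/2 + v/4)
-1202 + Q(q(7, 3), (12 - 16) + (-1*4 + (2 - 2))) = -1202 + (-9/2 + (1/4)*7)*((12 - 16) + (-1*4 + (2 - 2))) = -1202 + (-9/2 + 7/4)*(-4 + (-4 + 0)) = -1202 - 11*(-4 - 4)/4 = -1202 - 11/4*(-8) = -1202 + 22 = -1180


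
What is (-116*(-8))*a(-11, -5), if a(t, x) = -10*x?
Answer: 46400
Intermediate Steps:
(-116*(-8))*a(-11, -5) = (-116*(-8))*(-10*(-5)) = 928*50 = 46400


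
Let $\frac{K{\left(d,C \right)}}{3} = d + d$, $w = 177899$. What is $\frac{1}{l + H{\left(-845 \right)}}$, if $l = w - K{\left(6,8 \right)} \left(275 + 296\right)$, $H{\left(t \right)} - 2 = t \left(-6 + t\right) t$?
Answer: $- \frac{1}{607477930} \approx -1.6461 \cdot 10^{-9}$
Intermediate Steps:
$H{\left(t \right)} = 2 + t^{2} \left(-6 + t\right)$ ($H{\left(t \right)} = 2 + t \left(-6 + t\right) t = 2 + t^{2} \left(-6 + t\right)$)
$K{\left(d,C \right)} = 6 d$ ($K{\left(d,C \right)} = 3 \left(d + d\right) = 3 \cdot 2 d = 6 d$)
$l = 157343$ ($l = 177899 - 6 \cdot 6 \left(275 + 296\right) = 177899 - 36 \cdot 571 = 177899 - 20556 = 157343$)
$\frac{1}{l + H{\left(-845 \right)}} = \frac{1}{157343 + \left(2 + \left(-845\right)^{3} - 6 \left(-845\right)^{2}\right)} = \frac{1}{157343 - 607635273} = \frac{1}{-607477930} = - \frac{1}{607477930}$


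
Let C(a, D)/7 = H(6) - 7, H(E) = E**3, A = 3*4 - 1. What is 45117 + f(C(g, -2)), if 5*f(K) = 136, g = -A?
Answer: 225721/5 ≈ 45144.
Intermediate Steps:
A = 11 (A = 12 - 1 = 11)
g = -11 (g = -1*11 = -11)
C(a, D) = 1463 (C(a, D) = 7*(6**3 - 7) = 7*(216 - 7) = 7*209 = 1463)
f(K) = 136/5 (f(K) = (1/5)*136 = 136/5)
45117 + f(C(g, -2)) = 45117 + 136/5 = 225721/5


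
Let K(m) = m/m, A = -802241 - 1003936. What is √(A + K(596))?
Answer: 4*I*√112886 ≈ 1343.9*I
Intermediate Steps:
A = -1806177
K(m) = 1
√(A + K(596)) = √(-1806177 + 1) = √(-1806176) = 4*I*√112886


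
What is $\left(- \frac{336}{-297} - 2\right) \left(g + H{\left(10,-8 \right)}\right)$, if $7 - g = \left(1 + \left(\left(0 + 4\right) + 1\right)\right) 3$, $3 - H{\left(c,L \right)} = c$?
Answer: $\frac{172}{11} \approx 15.636$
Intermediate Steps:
$H{\left(c,L \right)} = 3 - c$
$g = -11$ ($g = 7 - \left(1 + \left(\left(0 + 4\right) + 1\right)\right) 3 = 7 - \left(1 + \left(4 + 1\right)\right) 3 = 7 - \left(1 + 5\right) 3 = 7 - 6 \cdot 3 = 7 - 18 = -11$)
$\left(- \frac{336}{-297} - 2\right) \left(g + H{\left(10,-8 \right)}\right) = \left(- \frac{336}{-297} - 2\right) \left(-11 + \left(3 - 10\right)\right) = \left(\left(-336\right) \left(- \frac{1}{297}\right) - 2\right) \left(-11 + \left(3 - 10\right)\right) = \left(\frac{112}{99} - 2\right) \left(-11 - 7\right) = \left(- \frac{86}{99}\right) \left(-18\right) = \frac{172}{11}$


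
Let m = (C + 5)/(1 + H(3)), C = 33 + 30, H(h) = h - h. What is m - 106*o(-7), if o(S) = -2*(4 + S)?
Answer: -568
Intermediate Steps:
H(h) = 0
C = 63
o(S) = -8 - 2*S
m = 68 (m = (63 + 5)/(1 + 0) = 68/1 = 68*1 = 68)
m - 106*o(-7) = 68 - 106*(-8 - 2*(-7)) = 68 - 106*(-8 + 14) = 68 - 106*6 = 68 - 636 = -568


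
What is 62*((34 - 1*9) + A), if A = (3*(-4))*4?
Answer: -1426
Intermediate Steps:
A = -48 (A = -12*4 = -48)
62*((34 - 1*9) + A) = 62*((34 - 1*9) - 48) = 62*((34 - 9) - 48) = 62*(25 - 48) = 62*(-23) = -1426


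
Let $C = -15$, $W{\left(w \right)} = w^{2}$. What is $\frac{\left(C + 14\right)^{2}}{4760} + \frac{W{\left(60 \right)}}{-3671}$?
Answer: $- \frac{17132329}{17473960} \approx -0.98045$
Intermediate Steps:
$\frac{\left(C + 14\right)^{2}}{4760} + \frac{W{\left(60 \right)}}{-3671} = \frac{\left(-15 + 14\right)^{2}}{4760} + \frac{60^{2}}{-3671} = \left(-1\right)^{2} \cdot \frac{1}{4760} + 3600 \left(- \frac{1}{3671}\right) = 1 \cdot \frac{1}{4760} - \frac{3600}{3671} = \frac{1}{4760} - \frac{3600}{3671} = - \frac{17132329}{17473960}$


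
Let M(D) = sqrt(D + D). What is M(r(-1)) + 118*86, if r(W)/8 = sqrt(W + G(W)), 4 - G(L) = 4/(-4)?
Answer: 10148 + 4*sqrt(2) ≈ 10154.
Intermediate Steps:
G(L) = 5 (G(L) = 4 - 4/(-4) = 4 - 4*(-1)/4 = 4 - 1*(-1) = 4 + 1 = 5)
r(W) = 8*sqrt(5 + W) (r(W) = 8*sqrt(W + 5) = 8*sqrt(5 + W))
M(D) = sqrt(2)*sqrt(D) (M(D) = sqrt(2*D) = sqrt(2)*sqrt(D))
M(r(-1)) + 118*86 = sqrt(2)*sqrt(8*sqrt(5 - 1)) + 118*86 = sqrt(2)*sqrt(8*sqrt(4)) + 10148 = sqrt(2)*sqrt(8*2) + 10148 = sqrt(2)*sqrt(16) + 10148 = sqrt(2)*4 + 10148 = 4*sqrt(2) + 10148 = 10148 + 4*sqrt(2)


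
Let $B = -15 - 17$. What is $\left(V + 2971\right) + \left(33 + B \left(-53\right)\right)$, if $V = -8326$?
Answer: $-3626$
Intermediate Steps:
$B = -32$
$\left(V + 2971\right) + \left(33 + B \left(-53\right)\right) = \left(-8326 + 2971\right) + \left(33 - -1696\right) = -5355 + \left(33 + 1696\right) = -5355 + 1729 = -3626$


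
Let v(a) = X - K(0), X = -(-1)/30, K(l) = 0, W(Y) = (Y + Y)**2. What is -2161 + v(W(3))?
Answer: -64829/30 ≈ -2161.0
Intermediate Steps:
W(Y) = 4*Y**2 (W(Y) = (2*Y)**2 = 4*Y**2)
X = 1/30 (X = -1*(-1)*(1/30) = 1*(1/30) = 1/30 ≈ 0.033333)
v(a) = 1/30 (v(a) = 1/30 - 1*0 = 1/30 + 0 = 1/30)
-2161 + v(W(3)) = -2161 + 1/30 = -64829/30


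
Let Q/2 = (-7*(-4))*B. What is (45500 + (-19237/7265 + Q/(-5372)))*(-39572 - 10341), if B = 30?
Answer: -22156871639725917/9756895 ≈ -2.2709e+9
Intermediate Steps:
Q = 1680 (Q = 2*(-7*(-4)*30) = 2*(28*30) = 2*840 = 1680)
(45500 + (-19237/7265 + Q/(-5372)))*(-39572 - 10341) = (45500 + (-19237/7265 + 1680/(-5372)))*(-39572 - 10341) = (45500 + (-19237*1/7265 + 1680*(-1/5372)))*(-49913) = (45500 + (-19237/7265 - 420/1343))*(-49913) = (45500 - 28886591/9756895)*(-49913) = (443909835909/9756895)*(-49913) = -22156871639725917/9756895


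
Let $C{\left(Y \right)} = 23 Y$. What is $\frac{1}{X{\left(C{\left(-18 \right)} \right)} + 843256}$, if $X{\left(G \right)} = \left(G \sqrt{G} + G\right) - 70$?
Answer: $\frac{70231}{59194633494} + \frac{69 i \sqrt{46}}{39463088996} \approx 1.1864 \cdot 10^{-6} + 1.1859 \cdot 10^{-8} i$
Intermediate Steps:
$X{\left(G \right)} = -70 + G + G^{\frac{3}{2}}$ ($X{\left(G \right)} = \left(G^{\frac{3}{2}} + G\right) - 70 = \left(G + G^{\frac{3}{2}}\right) - 70 = -70 + G + G^{\frac{3}{2}}$)
$\frac{1}{X{\left(C{\left(-18 \right)} \right)} + 843256} = \frac{1}{\left(-70 + 23 \left(-18\right) + \left(23 \left(-18\right)\right)^{\frac{3}{2}}\right) + 843256} = \frac{1}{\left(-70 - 414 + \left(-414\right)^{\frac{3}{2}}\right) + 843256} = \frac{1}{\left(-70 - 414 - 1242 i \sqrt{46}\right) + 843256} = \frac{1}{\left(-484 - 1242 i \sqrt{46}\right) + 843256} = \frac{1}{842772 - 1242 i \sqrt{46}}$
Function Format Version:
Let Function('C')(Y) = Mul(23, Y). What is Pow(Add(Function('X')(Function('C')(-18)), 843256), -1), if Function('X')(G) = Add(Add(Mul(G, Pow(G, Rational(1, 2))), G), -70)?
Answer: Add(Rational(70231, 59194633494), Mul(Rational(69, 39463088996), I, Pow(46, Rational(1, 2)))) ≈ Add(1.1864e-6, Mul(1.1859e-8, I))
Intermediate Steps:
Function('X')(G) = Add(-70, G, Pow(G, Rational(3, 2))) (Function('X')(G) = Add(Add(Pow(G, Rational(3, 2)), G), -70) = Add(Add(G, Pow(G, Rational(3, 2))), -70) = Add(-70, G, Pow(G, Rational(3, 2))))
Pow(Add(Function('X')(Function('C')(-18)), 843256), -1) = Pow(Add(Add(-70, Mul(23, -18), Pow(Mul(23, -18), Rational(3, 2))), 843256), -1) = Pow(Add(Add(-70, -414, Pow(-414, Rational(3, 2))), 843256), -1) = Pow(Add(Add(-70, -414, Mul(-1242, I, Pow(46, Rational(1, 2)))), 843256), -1) = Pow(Add(Add(-484, Mul(-1242, I, Pow(46, Rational(1, 2)))), 843256), -1) = Pow(Add(842772, Mul(-1242, I, Pow(46, Rational(1, 2)))), -1)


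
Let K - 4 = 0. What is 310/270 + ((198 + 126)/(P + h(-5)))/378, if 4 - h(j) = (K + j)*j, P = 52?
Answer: 3743/3213 ≈ 1.1650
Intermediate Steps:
K = 4 (K = 4 + 0 = 4)
h(j) = 4 - j*(4 + j) (h(j) = 4 - (4 + j)*j = 4 - j*(4 + j))
310/270 + ((198 + 126)/(P + h(-5)))/378 = 310/270 + ((198 + 126)/(52 + (4 - 1*(-5)² - 4*(-5))))/378 = 310*(1/270) + (324/(52 + (4 - 1*25 + 20)))*(1/378) = 31/27 + (324/(52 + (4 - 25 + 20)))*(1/378) = 31/27 + (324/(52 - 1))*(1/378) = 31/27 + (324/51)*(1/378) = 31/27 + (324*(1/51))*(1/378) = 31/27 + (108/17)*(1/378) = 31/27 + 2/119 = 3743/3213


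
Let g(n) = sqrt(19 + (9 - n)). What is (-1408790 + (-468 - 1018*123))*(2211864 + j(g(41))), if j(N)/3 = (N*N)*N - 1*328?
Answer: -3392533455360 + 59844408*I*sqrt(13) ≈ -3.3925e+12 + 2.1577e+8*I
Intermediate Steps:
g(n) = sqrt(28 - n)
j(N) = -984 + 3*N**3 (j(N) = 3*((N*N)*N - 1*328) = 3*(N**2*N - 328) = 3*(N**3 - 328) = 3*(-328 + N**3) = -984 + 3*N**3)
(-1408790 + (-468 - 1018*123))*(2211864 + j(g(41))) = (-1408790 + (-468 - 1018*123))*(2211864 + (-984 + 3*(sqrt(28 - 1*41))**3)) = (-1408790 + (-468 - 125214))*(2211864 + (-984 + 3*(sqrt(28 - 41))**3)) = (-1408790 - 125682)*(2211864 + (-984 + 3*(sqrt(-13))**3)) = -1534472*(2211864 + (-984 + 3*(I*sqrt(13))**3)) = -1534472*(2211864 + (-984 + 3*(-13*I*sqrt(13)))) = -1534472*(2211864 + (-984 - 39*I*sqrt(13))) = -1534472*(2210880 - 39*I*sqrt(13)) = -3392533455360 + 59844408*I*sqrt(13)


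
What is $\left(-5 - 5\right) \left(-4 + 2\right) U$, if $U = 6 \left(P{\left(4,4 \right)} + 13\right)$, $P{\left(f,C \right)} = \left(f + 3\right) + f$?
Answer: $2880$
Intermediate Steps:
$P{\left(f,C \right)} = 3 + 2 f$ ($P{\left(f,C \right)} = \left(3 + f\right) + f = 3 + 2 f$)
$U = 144$ ($U = 6 \left(\left(3 + 2 \cdot 4\right) + 13\right) = 6 \left(\left(3 + 8\right) + 13\right) = 6 \left(11 + 13\right) = 6 \cdot 24 = 144$)
$\left(-5 - 5\right) \left(-4 + 2\right) U = \left(-5 - 5\right) \left(-4 + 2\right) 144 = \left(-10\right) \left(-2\right) 144 = 20 \cdot 144 = 2880$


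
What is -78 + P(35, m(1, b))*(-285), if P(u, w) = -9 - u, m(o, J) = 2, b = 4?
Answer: 12462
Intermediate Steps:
-78 + P(35, m(1, b))*(-285) = -78 + (-9 - 1*35)*(-285) = -78 + (-9 - 35)*(-285) = -78 - 44*(-285) = -78 + 12540 = 12462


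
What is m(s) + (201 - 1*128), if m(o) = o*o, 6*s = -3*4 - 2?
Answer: 706/9 ≈ 78.444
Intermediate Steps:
s = -7/3 (s = (-3*4 - 2)/6 = (-12 - 2)/6 = (⅙)*(-14) = -7/3 ≈ -2.3333)
m(o) = o²
m(s) + (201 - 1*128) = (-7/3)² + (201 - 1*128) = 49/9 + (201 - 128) = 49/9 + 73 = 706/9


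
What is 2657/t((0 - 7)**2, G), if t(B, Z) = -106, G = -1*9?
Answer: -2657/106 ≈ -25.066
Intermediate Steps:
G = -9
2657/t((0 - 7)**2, G) = 2657/(-106) = 2657*(-1/106) = -2657/106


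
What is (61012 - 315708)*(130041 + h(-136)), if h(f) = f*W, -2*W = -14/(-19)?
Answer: -629539998776/19 ≈ -3.3134e+10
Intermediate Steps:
W = -7/19 (W = -(-7)/(-19) = -(-7)*(-1)/19 = -1/2*14/19 = -7/19 ≈ -0.36842)
h(f) = -7*f/19 (h(f) = f*(-7/19) = -7*f/19)
(61012 - 315708)*(130041 + h(-136)) = (61012 - 315708)*(130041 - 7/19*(-136)) = -254696*(130041 + 952/19) = -254696*2471731/19 = -629539998776/19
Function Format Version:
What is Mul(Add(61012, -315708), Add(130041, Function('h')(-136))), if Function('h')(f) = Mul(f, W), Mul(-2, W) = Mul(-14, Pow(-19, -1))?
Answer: Rational(-629539998776, 19) ≈ -3.3134e+10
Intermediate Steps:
W = Rational(-7, 19) (W = Mul(Rational(-1, 2), Mul(-14, Pow(-19, -1))) = Mul(Rational(-1, 2), Mul(-14, Rational(-1, 19))) = Mul(Rational(-1, 2), Rational(14, 19)) = Rational(-7, 19) ≈ -0.36842)
Function('h')(f) = Mul(Rational(-7, 19), f) (Function('h')(f) = Mul(f, Rational(-7, 19)) = Mul(Rational(-7, 19), f))
Mul(Add(61012, -315708), Add(130041, Function('h')(-136))) = Mul(Add(61012, -315708), Add(130041, Mul(Rational(-7, 19), -136))) = Mul(-254696, Add(130041, Rational(952, 19))) = Mul(-254696, Rational(2471731, 19)) = Rational(-629539998776, 19)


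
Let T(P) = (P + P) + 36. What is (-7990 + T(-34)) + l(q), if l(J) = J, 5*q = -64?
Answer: -40174/5 ≈ -8034.8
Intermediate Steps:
q = -64/5 (q = (1/5)*(-64) = -64/5 ≈ -12.800)
T(P) = 36 + 2*P (T(P) = 2*P + 36 = 36 + 2*P)
(-7990 + T(-34)) + l(q) = (-7990 + (36 + 2*(-34))) - 64/5 = (-7990 + (36 - 68)) - 64/5 = (-7990 - 32) - 64/5 = -8022 - 64/5 = -40174/5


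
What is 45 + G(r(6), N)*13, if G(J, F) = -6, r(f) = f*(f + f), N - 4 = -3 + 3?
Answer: -33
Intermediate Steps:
N = 4 (N = 4 + (-3 + 3) = 4 + 0 = 4)
r(f) = 2*f**2 (r(f) = f*(2*f) = 2*f**2)
45 + G(r(6), N)*13 = 45 - 6*13 = 45 - 78 = -33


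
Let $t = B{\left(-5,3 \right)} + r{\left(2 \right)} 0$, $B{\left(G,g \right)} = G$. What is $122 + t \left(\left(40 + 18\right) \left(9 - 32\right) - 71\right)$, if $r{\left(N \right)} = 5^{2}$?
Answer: $7147$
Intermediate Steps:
$r{\left(N \right)} = 25$
$t = -5$ ($t = -5 + 25 \cdot 0 = -5 + 0 = -5$)
$122 + t \left(\left(40 + 18\right) \left(9 - 32\right) - 71\right) = 122 - 5 \left(\left(40 + 18\right) \left(9 - 32\right) - 71\right) = 122 - 5 \left(58 \left(-23\right) - 71\right) = 122 - 5 \left(-1334 - 71\right) = 122 - -7025 = 122 + 7025 = 7147$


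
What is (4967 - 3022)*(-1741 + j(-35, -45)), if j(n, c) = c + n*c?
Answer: -410395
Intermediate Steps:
j(n, c) = c + c*n
(4967 - 3022)*(-1741 + j(-35, -45)) = (4967 - 3022)*(-1741 - 45*(1 - 35)) = 1945*(-1741 - 45*(-34)) = 1945*(-1741 + 1530) = 1945*(-211) = -410395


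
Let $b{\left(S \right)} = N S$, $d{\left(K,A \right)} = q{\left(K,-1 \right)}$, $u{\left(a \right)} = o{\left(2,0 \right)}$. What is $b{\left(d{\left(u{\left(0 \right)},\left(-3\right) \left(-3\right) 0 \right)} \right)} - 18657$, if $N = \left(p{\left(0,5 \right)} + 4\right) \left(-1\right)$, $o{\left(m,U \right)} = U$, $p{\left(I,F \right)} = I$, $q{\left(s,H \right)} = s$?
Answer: $-18657$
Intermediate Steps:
$u{\left(a \right)} = 0$
$N = -4$ ($N = \left(0 + 4\right) \left(-1\right) = 4 \left(-1\right) = -4$)
$d{\left(K,A \right)} = K$
$b{\left(S \right)} = - 4 S$
$b{\left(d{\left(u{\left(0 \right)},\left(-3\right) \left(-3\right) 0 \right)} \right)} - 18657 = \left(-4\right) 0 - 18657 = 0 - 18657 = -18657$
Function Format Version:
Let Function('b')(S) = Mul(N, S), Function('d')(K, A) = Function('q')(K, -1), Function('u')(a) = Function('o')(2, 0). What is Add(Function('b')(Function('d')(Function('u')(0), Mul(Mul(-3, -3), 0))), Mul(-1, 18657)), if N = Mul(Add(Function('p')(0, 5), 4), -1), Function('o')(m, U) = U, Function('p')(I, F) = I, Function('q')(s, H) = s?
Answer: -18657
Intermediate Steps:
Function('u')(a) = 0
N = -4 (N = Mul(Add(0, 4), -1) = Mul(4, -1) = -4)
Function('d')(K, A) = K
Function('b')(S) = Mul(-4, S)
Add(Function('b')(Function('d')(Function('u')(0), Mul(Mul(-3, -3), 0))), Mul(-1, 18657)) = Add(Mul(-4, 0), Mul(-1, 18657)) = Add(0, -18657) = -18657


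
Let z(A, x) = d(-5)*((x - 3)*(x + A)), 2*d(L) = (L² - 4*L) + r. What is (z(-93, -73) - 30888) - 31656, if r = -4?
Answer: 196084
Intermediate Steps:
d(L) = -2 + L²/2 - 2*L (d(L) = ((L² - 4*L) - 4)/2 = (-4 + L² - 4*L)/2 = -2 + L²/2 - 2*L)
z(A, x) = 41*(-3 + x)*(A + x)/2 (z(A, x) = (-2 + (½)*(-5)² - 2*(-5))*((x - 3)*(x + A)) = (-2 + (½)*25 + 10)*((-3 + x)*(A + x)) = (-2 + 25/2 + 10)*((-3 + x)*(A + x)) = 41*((-3 + x)*(A + x))/2 = 41*(-3 + x)*(A + x)/2)
(z(-93, -73) - 30888) - 31656 = ((-123/2*(-93) - 123/2*(-73) + (41/2)*(-73)² + (41/2)*(-93)*(-73)) - 30888) - 31656 = ((11439/2 + 8979/2 + (41/2)*5329 + 278349/2) - 30888) - 31656 = ((11439/2 + 8979/2 + 218489/2 + 278349/2) - 30888) - 31656 = (258628 - 30888) - 31656 = 227740 - 31656 = 196084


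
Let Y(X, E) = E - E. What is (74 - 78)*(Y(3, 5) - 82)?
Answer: 328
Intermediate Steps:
Y(X, E) = 0
(74 - 78)*(Y(3, 5) - 82) = (74 - 78)*(0 - 82) = -4*(-82) = 328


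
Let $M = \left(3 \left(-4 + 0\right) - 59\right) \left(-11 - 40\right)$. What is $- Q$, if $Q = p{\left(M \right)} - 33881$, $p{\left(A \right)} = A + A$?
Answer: $26639$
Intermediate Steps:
$M = 3621$ ($M = \left(3 \left(-4\right) - 59\right) \left(-51\right) = \left(-12 - 59\right) \left(-51\right) = \left(-71\right) \left(-51\right) = 3621$)
$p{\left(A \right)} = 2 A$
$Q = -26639$ ($Q = 2 \cdot 3621 - 33881 = 7242 - 33881 = -26639$)
$- Q = \left(-1\right) \left(-26639\right) = 26639$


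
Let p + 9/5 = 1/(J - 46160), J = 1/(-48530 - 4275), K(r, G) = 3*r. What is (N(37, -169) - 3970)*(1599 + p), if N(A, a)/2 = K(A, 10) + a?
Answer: -79536872430949446/12187394005 ≈ -6.5262e+6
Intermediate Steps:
N(A, a) = 2*a + 6*A (N(A, a) = 2*(3*A + a) = 2*(a + 3*A) = 2*a + 6*A)
J = -1/52805 (J = 1/(-52805) = -1/52805 ≈ -1.8938e-5)
p = -21937573234/12187394005 (p = -9/5 + 1/(-1/52805 - 46160) = -9/5 + 1/(-2437478801/52805) = -9/5 - 52805/2437478801 = -21937573234/12187394005 ≈ -1.8000)
(N(37, -169) - 3970)*(1599 + p) = ((2*(-169) + 6*37) - 3970)*(1599 - 21937573234/12187394005) = ((-338 + 222) - 3970)*(19465705440761/12187394005) = (-116 - 3970)*(19465705440761/12187394005) = -4086*19465705440761/12187394005 = -79536872430949446/12187394005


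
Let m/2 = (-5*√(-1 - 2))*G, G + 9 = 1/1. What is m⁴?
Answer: 368640000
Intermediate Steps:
G = -8 (G = -9 + 1/1 = -9 + 1 = -8)
m = 80*I*√3 (m = 2*(-5*√(-1 - 2)*(-8)) = 2*(-5*I*√3*(-8)) = 2*(40*I*√3) = 80*I*√3 ≈ 138.56*I)
m⁴ = (80*I*√3)⁴ = 368640000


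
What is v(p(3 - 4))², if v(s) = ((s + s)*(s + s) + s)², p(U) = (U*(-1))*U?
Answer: 81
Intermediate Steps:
p(U) = -U² (p(U) = (-U)*U = -U²)
v(s) = (s + 4*s²)² (v(s) = ((2*s)*(2*s) + s)² = (4*s² + s)² = (s + 4*s²)²)
v(p(3 - 4))² = ((-(3 - 4)²)²*(1 + 4*(-(3 - 4)²))²)² = ((-1*(-1)²)²*(1 + 4*(-1*(-1)²))²)² = ((-1*1)²*(1 + 4*(-1*1))²)² = ((-1)²*(1 + 4*(-1))²)² = (1*(1 - 4)²)² = (1*(-3)²)² = (1*9)² = 9² = 81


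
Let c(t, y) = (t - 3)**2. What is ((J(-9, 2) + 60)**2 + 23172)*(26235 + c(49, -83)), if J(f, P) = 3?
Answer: 769474491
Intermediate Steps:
c(t, y) = (-3 + t)**2
((J(-9, 2) + 60)**2 + 23172)*(26235 + c(49, -83)) = ((3 + 60)**2 + 23172)*(26235 + (-3 + 49)**2) = (63**2 + 23172)*(26235 + 46**2) = (3969 + 23172)*(26235 + 2116) = 27141*28351 = 769474491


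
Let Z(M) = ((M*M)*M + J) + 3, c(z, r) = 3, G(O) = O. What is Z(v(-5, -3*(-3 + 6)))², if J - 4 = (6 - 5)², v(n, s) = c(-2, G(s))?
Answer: 1225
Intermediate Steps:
v(n, s) = 3
J = 5 (J = 4 + (6 - 5)² = 4 + 1² = 4 + 1 = 5)
Z(M) = 8 + M³ (Z(M) = ((M*M)*M + 5) + 3 = (M²*M + 5) + 3 = (M³ + 5) + 3 = (5 + M³) + 3 = 8 + M³)
Z(v(-5, -3*(-3 + 6)))² = (8 + 3³)² = (8 + 27)² = 35² = 1225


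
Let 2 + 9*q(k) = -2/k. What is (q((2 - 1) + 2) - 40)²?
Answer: 1183744/729 ≈ 1623.8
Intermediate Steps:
q(k) = -2/9 - 2/(9*k) (q(k) = -2/9 + (-2/k)/9 = -2/9 - 2/(9*k))
(q((2 - 1) + 2) - 40)² = (2*(-1 - ((2 - 1) + 2))/(9*((2 - 1) + 2)) - 40)² = (2*(-1 - (1 + 2))/(9*(1 + 2)) - 40)² = ((2/9)*(-1 - 1*3)/3 - 40)² = ((2/9)*(⅓)*(-1 - 3) - 40)² = ((2/9)*(⅓)*(-4) - 40)² = (-8/27 - 40)² = (-1088/27)² = 1183744/729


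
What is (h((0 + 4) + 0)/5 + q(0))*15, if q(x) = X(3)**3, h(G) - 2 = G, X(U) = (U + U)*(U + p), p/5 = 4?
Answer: 39421098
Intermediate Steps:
p = 20 (p = 5*4 = 20)
X(U) = 2*U*(20 + U) (X(U) = (U + U)*(U + 20) = (2*U)*(20 + U) = 2*U*(20 + U))
h(G) = 2 + G
q(x) = 2628072 (q(x) = (2*3*(20 + 3))**3 = (2*3*23)**3 = 138**3 = 2628072)
(h((0 + 4) + 0)/5 + q(0))*15 = ((2 + ((0 + 4) + 0))/5 + 2628072)*15 = ((2 + (4 + 0))*(1/5) + 2628072)*15 = ((2 + 4)*(1/5) + 2628072)*15 = (6*(1/5) + 2628072)*15 = (6/5 + 2628072)*15 = (13140366/5)*15 = 39421098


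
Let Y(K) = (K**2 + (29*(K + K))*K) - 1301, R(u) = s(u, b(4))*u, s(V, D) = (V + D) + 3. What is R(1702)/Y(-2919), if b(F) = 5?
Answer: 1455210/251355899 ≈ 0.0057894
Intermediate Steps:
s(V, D) = 3 + D + V (s(V, D) = (D + V) + 3 = 3 + D + V)
R(u) = u*(8 + u) (R(u) = (3 + 5 + u)*u = (8 + u)*u = u*(8 + u))
Y(K) = -1301 + 59*K**2 (Y(K) = (K**2 + (29*(2*K))*K) - 1301 = (K**2 + (58*K)*K) - 1301 = (K**2 + 58*K**2) - 1301 = 59*K**2 - 1301 = -1301 + 59*K**2)
R(1702)/Y(-2919) = (1702*(8 + 1702))/(-1301 + 59*(-2919)**2) = (1702*1710)/(-1301 + 59*8520561) = 2910420/(-1301 + 502713099) = 2910420/502711798 = 2910420*(1/502711798) = 1455210/251355899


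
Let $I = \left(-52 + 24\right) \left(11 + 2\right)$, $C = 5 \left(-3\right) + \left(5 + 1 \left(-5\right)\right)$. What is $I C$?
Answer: $5460$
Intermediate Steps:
$C = -15$ ($C = -15 + \left(5 - 5\right) = -15 + 0 = -15$)
$I = -364$ ($I = \left(-28\right) 13 = -364$)
$I C = \left(-364\right) \left(-15\right) = 5460$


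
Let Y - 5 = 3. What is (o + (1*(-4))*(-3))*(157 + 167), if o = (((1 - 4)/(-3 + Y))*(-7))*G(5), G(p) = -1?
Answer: 12636/5 ≈ 2527.2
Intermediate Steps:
Y = 8 (Y = 5 + 3 = 8)
o = -21/5 (o = (((1 - 4)/(-3 + 8))*(-7))*(-1) = (-3/5*(-7))*(-1) = (-3*1/5*(-7))*(-1) = -3/5*(-7)*(-1) = (21/5)*(-1) = -21/5 ≈ -4.2000)
(o + (1*(-4))*(-3))*(157 + 167) = (-21/5 + (1*(-4))*(-3))*(157 + 167) = (-21/5 - 4*(-3))*324 = (-21/5 + 12)*324 = (39/5)*324 = 12636/5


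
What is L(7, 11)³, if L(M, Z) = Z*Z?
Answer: 1771561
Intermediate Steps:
L(M, Z) = Z²
L(7, 11)³ = (11²)³ = 121³ = 1771561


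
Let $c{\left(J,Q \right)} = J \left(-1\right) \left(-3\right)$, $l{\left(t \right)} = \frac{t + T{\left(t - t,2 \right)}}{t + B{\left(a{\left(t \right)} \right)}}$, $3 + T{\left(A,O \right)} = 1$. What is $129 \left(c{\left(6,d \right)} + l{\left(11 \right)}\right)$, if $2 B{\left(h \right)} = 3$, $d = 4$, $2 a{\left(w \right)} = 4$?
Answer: $\frac{60372}{25} \approx 2414.9$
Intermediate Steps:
$a{\left(w \right)} = 2$ ($a{\left(w \right)} = \frac{1}{2} \cdot 4 = 2$)
$T{\left(A,O \right)} = -2$ ($T{\left(A,O \right)} = -3 + 1 = -2$)
$B{\left(h \right)} = \frac{3}{2}$ ($B{\left(h \right)} = \frac{1}{2} \cdot 3 = \frac{3}{2}$)
$l{\left(t \right)} = \frac{-2 + t}{\frac{3}{2} + t}$ ($l{\left(t \right)} = \frac{t - 2}{t + \frac{3}{2}} = \frac{-2 + t}{\frac{3}{2} + t}$)
$c{\left(J,Q \right)} = 3 J$ ($c{\left(J,Q \right)} = - J \left(-3\right) = 3 J$)
$129 \left(c{\left(6,d \right)} + l{\left(11 \right)}\right) = 129 \left(3 \cdot 6 + \frac{2 \left(-2 + 11\right)}{3 + 2 \cdot 11}\right) = 129 \left(18 + 2 \frac{1}{3 + 22} \cdot 9\right) = 129 \left(18 + 2 \cdot \frac{1}{25} \cdot 9\right) = 129 \left(18 + \frac{18}{25}\right) = 129 \cdot \frac{468}{25} = \frac{60372}{25}$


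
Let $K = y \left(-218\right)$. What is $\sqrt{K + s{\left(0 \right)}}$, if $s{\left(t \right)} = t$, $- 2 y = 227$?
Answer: $\sqrt{24743} \approx 157.3$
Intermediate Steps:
$y = - \frac{227}{2}$ ($y = \left(- \frac{1}{2}\right) 227 = - \frac{227}{2} \approx -113.5$)
$K = 24743$ ($K = \left(- \frac{227}{2}\right) \left(-218\right) = 24743$)
$\sqrt{K + s{\left(0 \right)}} = \sqrt{24743 + 0} = \sqrt{24743}$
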